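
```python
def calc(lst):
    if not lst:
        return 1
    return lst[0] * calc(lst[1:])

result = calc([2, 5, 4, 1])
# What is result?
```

Product over [2, 5, 4, 1] = 2 * 5 * 4 * 1 = 40

Answer: 40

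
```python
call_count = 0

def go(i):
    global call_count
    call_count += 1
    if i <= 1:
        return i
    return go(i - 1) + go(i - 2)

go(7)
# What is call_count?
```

Calls(i) = 1 + Calls(i-1) + Calls(i-2); Calls(0)=Calls(1)=1. For i=7 this gives 41.

Answer: 41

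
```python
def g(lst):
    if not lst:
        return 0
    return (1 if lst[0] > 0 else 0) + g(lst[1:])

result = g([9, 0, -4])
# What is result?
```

Count of positive elements in [9, 0, -4] = 1

Answer: 1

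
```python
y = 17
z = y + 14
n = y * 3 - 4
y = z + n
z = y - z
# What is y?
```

Trace:
`y = 17` → y = 17
`z = y + 14` → z = 31
`n = y * 3 - 4` → n = 47
`y = z + n` → y = 78
`z = y - z` → z = 47
So y = 78

Answer: 78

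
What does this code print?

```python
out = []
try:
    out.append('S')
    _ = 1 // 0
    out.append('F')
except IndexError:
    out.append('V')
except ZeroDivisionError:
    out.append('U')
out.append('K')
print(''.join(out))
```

Execution trace: 'S' (try body) → 'U' (except ZeroDivisionError) → 'K' (after the try/except). Output: SUK

Answer: SUK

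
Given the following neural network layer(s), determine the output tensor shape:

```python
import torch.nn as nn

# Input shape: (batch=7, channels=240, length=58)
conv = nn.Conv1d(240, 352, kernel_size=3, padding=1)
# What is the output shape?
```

Input: (7, 240, 58) -> Output: (7, 352, 58)

Answer: (7, 352, 58)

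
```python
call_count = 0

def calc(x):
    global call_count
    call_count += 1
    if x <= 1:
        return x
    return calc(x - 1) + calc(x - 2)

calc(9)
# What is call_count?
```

Calls(x) = 1 + Calls(x-1) + Calls(x-2); Calls(0)=Calls(1)=1. For x=9 this gives 109.

Answer: 109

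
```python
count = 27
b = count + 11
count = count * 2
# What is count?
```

Trace:
`count = 27` → count = 27
`b = count + 11` → b = 38
`count = count * 2` → count = 54
So count = 54

Answer: 54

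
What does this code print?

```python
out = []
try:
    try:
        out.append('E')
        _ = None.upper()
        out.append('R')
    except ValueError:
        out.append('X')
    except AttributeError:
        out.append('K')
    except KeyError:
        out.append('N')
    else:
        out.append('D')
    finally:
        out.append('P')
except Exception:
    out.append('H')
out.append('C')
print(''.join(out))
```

Execution trace: 'E' (inner try body) → 'K' (inner except AttributeError) → 'P' (inner finally) → 'C' (after the try/except). Output: EKPC

Answer: EKPC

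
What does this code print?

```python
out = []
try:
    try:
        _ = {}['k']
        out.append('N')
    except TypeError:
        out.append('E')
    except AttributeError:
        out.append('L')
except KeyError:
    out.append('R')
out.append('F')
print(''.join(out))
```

Execution trace: 'R' (outer except KeyError) → 'F' (after the try/except). Output: RF

Answer: RF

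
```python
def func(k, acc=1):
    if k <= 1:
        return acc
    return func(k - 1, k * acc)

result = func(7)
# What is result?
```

Accumulator trace (n, acc): (7, 1) -> (6, 7) -> (5, 42) -> (4, 210) -> (3, 840) -> (2, 2520) -> (1, 5040) -> return 5040

Answer: 5040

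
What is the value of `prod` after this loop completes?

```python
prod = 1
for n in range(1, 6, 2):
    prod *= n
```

Product of 1, 3, 5, ... up to 5
`prod` takes the values: 1 → 3 → 15

Answer: 15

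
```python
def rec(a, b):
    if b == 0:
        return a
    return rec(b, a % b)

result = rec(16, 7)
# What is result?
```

rec(16, 7) -> rec(7, 2) -> rec(2, 1) -> rec(1, 0) -> 1

Answer: 1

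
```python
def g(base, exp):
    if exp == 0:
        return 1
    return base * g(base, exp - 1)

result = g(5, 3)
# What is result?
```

g(5, 3) = 5 * 5 * 5 = 125

Answer: 125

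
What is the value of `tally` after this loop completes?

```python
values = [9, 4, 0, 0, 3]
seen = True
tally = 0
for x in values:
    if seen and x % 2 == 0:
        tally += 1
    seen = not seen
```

Count even values at even positions
`tally` takes the values: 0 → 1

Answer: 1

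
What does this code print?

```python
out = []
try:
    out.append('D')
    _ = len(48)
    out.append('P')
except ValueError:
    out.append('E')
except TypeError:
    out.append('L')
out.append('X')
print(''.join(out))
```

Execution trace: 'D' (try body) → 'L' (except TypeError) → 'X' (after the try/except). Output: DLX

Answer: DLX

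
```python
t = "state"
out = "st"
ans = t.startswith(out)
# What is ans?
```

Trace:
`t = "state"` → t = 'state'
`out = "st"` → out = 'st'
`ans = t.startswith(out)` → ans = True
So ans = True

Answer: True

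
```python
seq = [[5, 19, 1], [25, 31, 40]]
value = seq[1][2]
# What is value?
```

Trace:
`seq = [[5, 19, 1], [25, 31, 40]]` → seq = [[5, 19, 1], [25, 31, 40]]
`value = seq[1][2]` → value = 40
So value = 40

Answer: 40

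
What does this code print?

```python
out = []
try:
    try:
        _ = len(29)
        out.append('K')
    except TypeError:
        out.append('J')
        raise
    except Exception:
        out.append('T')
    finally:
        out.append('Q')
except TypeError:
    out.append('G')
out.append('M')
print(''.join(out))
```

Execution trace: 'J' (inner except TypeError) → 'Q' (inner finally) → 'G' (outer except TypeError) → 'M' (after the try/except). Output: JQGM

Answer: JQGM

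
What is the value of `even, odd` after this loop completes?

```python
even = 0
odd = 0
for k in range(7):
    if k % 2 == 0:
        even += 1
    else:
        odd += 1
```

Count evens and odds in range(7)
`even, odd` takes the values: (0, 0) → (1, 0) → (1, 1) → (2, 1) → (2, 2) → (3, 2) → (3, 3) → (4, 3)

Answer: 4, 3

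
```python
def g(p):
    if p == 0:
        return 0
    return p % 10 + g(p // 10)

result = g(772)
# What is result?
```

Sum of digits of 772: 2 + 7 + 7 = 16

Answer: 16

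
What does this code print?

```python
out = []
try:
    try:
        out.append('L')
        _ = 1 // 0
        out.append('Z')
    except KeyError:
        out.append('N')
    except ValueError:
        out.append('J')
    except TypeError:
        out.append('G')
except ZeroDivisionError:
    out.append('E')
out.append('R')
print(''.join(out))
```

Execution trace: 'L' (try body) → 'E' (outer except ZeroDivisionError) → 'R' (after the try/except). Output: LER

Answer: LER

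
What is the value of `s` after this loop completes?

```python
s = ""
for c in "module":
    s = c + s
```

Reverse 'module'
`s` takes the values: "" → "m" → "om" → "dom" → "udom" → "ludom" → "eludom"

Answer: "eludom"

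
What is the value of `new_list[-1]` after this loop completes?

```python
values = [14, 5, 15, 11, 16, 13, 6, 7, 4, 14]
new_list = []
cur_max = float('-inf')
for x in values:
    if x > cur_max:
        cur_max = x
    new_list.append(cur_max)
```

Running max ends at 16
`new_list` takes the values: [] → [14] → [14, 14] → [14, 14, 15] → [14, 14, 15, 15] → [14, 14, 15, 15, 16] → [14, 14, 15, 15, 16, 16] → [14, 14, 15, 15, 16, 16, 16] → [14, 14, 15, 15, 16, 16, 16, 16] → [14, 14, 15, 15, 16, 16, 16, 16, 16] → [14, 14, 15, 15, 16, 16, 16, 16, 16, 16]
So `new_list[-1]` = 16

Answer: 16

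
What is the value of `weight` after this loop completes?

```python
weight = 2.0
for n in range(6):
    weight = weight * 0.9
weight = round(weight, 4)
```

Exponential decay: 2.0 * 0.9^6
`weight` takes the values: 2.0 → 1.8 → 1.62 → 1.458 → 1.3122 → 1.18098 → 1.062882 → 1.0629

Answer: 1.0629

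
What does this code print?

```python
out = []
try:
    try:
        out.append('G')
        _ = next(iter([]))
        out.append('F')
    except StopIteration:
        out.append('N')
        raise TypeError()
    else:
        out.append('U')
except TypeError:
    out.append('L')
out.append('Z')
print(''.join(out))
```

Execution trace: 'G' (inner try body) → 'N' (inner except StopIteration) → 'L' (outer except TypeError) → 'Z' (after the try/except). Output: GNLZ

Answer: GNLZ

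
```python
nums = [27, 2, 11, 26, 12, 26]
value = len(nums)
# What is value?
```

Trace:
`nums = [27, 2, 11, 26, 12, 26]` → nums = [27, 2, 11, 26, 12, 26]
`value = len(nums)` → value = 6
So value = 6

Answer: 6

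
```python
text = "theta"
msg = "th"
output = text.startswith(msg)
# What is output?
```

Trace:
`text = "theta"` → text = 'theta'
`msg = "th"` → msg = 'th'
`output = text.startswith(msg)` → output = True
So output = True

Answer: True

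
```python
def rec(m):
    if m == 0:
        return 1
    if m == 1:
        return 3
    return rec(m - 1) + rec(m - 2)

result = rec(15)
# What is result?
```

Build up from base cases: rec(0)=1, rec(1)=3, rec(2)=4, rec(3)=7, rec(4)=11, rec(5)=18, rec(6)=29, ..., rec(15)=2207

Answer: 2207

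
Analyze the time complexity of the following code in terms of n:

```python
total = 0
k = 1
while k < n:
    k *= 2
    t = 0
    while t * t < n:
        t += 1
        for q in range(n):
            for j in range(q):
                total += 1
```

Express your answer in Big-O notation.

Each loop level contributes: log n × √n × n × n. Multiplying the contributions gives O(n^2√n log n).

Answer: O(n^2√n log n)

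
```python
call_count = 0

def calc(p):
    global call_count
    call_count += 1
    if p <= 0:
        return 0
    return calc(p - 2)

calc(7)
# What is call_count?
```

Linear recursion stepping by 2: 5 calls from p=7 down to ≤0.

Answer: 5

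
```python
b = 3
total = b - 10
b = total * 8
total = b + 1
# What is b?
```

Trace:
`b = 3` → b = 3
`total = b - 10` → total = -7
`b = total * 8` → b = -56
`total = b + 1` → total = -55
So b = -56

Answer: -56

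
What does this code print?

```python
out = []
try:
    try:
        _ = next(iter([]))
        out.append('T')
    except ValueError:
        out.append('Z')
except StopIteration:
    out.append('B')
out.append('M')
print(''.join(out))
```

Execution trace: 'B' (outer except StopIteration) → 'M' (after the try/except). Output: BM

Answer: BM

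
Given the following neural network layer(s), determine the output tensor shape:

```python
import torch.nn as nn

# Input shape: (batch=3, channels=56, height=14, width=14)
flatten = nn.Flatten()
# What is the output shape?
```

Input: (3, 56, 14, 14) -> Output: (3, 10976)

Answer: (3, 10976)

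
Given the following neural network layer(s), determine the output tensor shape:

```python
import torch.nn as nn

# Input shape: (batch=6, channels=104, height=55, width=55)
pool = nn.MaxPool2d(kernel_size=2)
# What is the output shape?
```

Input: (6, 104, 55, 55) -> Output: (6, 104, 27, 27)

Answer: (6, 104, 27, 27)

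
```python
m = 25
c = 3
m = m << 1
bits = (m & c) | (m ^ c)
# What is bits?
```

Trace:
`m = 25` → m = 25
`c = 3` → c = 3
`m = m << 1` → m = 50
`bits = (m & c) | (m ^ c)` → bits = 51
So bits = 51

Answer: 51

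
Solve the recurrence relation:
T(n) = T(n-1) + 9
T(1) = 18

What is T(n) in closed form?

Unrolling: T(n) = T(1) + 9·(n-1) = 18 + 9(n-1) = 9n + 9.

Answer: T(n) = 9n + 9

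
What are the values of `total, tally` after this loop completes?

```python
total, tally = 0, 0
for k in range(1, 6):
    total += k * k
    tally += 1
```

Sum of squares and count
`total, tally` takes the values: (0, 0) → (1, 0) → (1, 1) → (5, 1) → (5, 2) → (14, 2) → (14, 3) → (30, 3) → (30, 4) → (55, 4) → (55, 5)

Answer: 55, 5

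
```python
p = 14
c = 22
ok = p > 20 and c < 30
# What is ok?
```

Trace:
`p = 14` → p = 14
`c = 22` → c = 22
`ok = p > 20 and c < 30` → ok = False
So ok = False

Answer: False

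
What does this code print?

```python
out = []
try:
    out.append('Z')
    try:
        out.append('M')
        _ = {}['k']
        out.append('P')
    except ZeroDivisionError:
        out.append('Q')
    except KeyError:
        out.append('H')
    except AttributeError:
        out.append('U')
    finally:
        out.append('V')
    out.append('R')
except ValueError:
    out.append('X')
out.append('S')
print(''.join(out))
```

Execution trace: 'Z' (try body) → 'M' (inner try body) → 'H' (inner except KeyError) → 'V' (inner finally) → 'R' (try body, no exception) → 'S' (after the try/except). Output: ZMHVRS

Answer: ZMHVRS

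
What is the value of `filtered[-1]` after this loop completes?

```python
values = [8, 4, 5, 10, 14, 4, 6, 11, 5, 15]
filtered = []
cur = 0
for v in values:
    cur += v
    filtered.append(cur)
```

Cumulative sum ends at 82
`filtered` takes the values: [] → [8] → [8, 12] → [8, 12, 17] → [8, 12, 17, 27] → [8, 12, 17, 27, 41] → [8, 12, 17, 27, 41, 45] → [8, 12, 17, 27, 41, 45, 51] → [8, 12, 17, 27, 41, 45, 51, 62] → [8, 12, 17, 27, 41, 45, 51, 62, 67] → [8, 12, 17, 27, 41, 45, 51, 62, 67, 82]
So `filtered[-1]` = 82

Answer: 82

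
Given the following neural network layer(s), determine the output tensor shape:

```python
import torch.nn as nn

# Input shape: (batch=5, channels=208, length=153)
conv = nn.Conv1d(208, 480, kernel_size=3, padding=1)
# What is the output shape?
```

Input: (5, 208, 153) -> Output: (5, 480, 153)

Answer: (5, 480, 153)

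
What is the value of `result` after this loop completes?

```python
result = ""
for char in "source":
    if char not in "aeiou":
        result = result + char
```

Remove vowels from 'source'
`result` takes the values: "" → "s" → "sr" → "src"

Answer: "src"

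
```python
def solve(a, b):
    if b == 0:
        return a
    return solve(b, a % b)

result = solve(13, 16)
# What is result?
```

solve(13, 16) -> solve(16, 13) -> solve(13, 3) -> solve(3, 1) -> solve(1, 0) -> 1

Answer: 1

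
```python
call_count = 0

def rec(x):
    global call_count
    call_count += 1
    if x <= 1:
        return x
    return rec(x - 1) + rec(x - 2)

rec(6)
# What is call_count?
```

Calls(x) = 1 + Calls(x-1) + Calls(x-2); Calls(0)=Calls(1)=1. For x=6 this gives 25.

Answer: 25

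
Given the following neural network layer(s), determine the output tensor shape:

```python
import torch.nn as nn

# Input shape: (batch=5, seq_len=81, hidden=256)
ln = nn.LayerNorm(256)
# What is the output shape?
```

Input: (5, 81, 256) -> Output: (5, 81, 256)

Answer: (5, 81, 256)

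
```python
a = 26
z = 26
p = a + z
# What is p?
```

Trace:
`a = 26` → a = 26
`z = 26` → z = 26
`p = a + z` → p = 52
So p = 52

Answer: 52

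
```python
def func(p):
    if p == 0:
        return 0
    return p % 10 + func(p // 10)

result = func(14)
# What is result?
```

Sum of digits of 14: 4 + 1 = 5

Answer: 5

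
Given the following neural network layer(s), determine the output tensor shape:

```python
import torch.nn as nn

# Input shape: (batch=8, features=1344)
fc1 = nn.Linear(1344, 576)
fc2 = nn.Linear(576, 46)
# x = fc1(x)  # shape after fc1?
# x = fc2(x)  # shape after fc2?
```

Input: (8, 1344) -> after fc1: (8, 576) -> Output: (8, 46)

Answer: (8, 46)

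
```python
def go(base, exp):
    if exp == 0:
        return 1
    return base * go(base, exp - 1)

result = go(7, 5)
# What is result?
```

go(7, 5) = 7 * 7 * 7 * 7 * 7 = 16807

Answer: 16807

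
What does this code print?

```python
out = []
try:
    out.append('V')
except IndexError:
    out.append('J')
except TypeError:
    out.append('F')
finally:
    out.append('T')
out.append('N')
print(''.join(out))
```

Execution trace: 'V' (try body, no exception) → 'T' (finally) → 'N' (after the try/except). Output: VTN

Answer: VTN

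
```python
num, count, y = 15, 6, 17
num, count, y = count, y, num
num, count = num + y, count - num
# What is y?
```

Trace:
`num, count, y = 15, 6, 17` → num = 15; count = 6; y = 17
`num, count, y = count, y, num` → num = 6; count = 17; y = 15
`num, count = num + y, count - num` → num = 21; count = 11
So y = 15

Answer: 15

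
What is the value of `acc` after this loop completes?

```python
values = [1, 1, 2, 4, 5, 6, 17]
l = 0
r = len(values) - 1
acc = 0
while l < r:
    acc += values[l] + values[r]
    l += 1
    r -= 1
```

Sum of pairs from ends
`acc` takes the values: 0 → 18 → 25 → 32

Answer: 32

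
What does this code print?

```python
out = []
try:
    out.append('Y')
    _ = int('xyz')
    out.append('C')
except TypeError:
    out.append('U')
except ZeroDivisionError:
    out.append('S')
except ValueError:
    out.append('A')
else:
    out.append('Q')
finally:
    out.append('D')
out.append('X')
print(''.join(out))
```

Execution trace: 'Y' (try body) → 'A' (except ValueError) → 'D' (finally) → 'X' (after the try/except). Output: YADX

Answer: YADX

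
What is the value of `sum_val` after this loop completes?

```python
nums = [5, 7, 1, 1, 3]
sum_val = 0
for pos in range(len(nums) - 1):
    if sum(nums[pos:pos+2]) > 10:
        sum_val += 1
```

Count windows with sum > 10
`sum_val` takes the values: 0 → 1

Answer: 1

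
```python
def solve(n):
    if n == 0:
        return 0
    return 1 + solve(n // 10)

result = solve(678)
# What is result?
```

Count of digits of 678: 3

Answer: 3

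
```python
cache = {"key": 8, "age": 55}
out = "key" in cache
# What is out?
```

Trace:
`cache = {"key": 8, "age": 55}` → cache = {'key': 8, 'age': 55}
`out = "key" in cache` → out = True
So out = True

Answer: True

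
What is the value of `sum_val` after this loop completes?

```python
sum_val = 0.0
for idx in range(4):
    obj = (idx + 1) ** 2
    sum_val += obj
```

Sum of squared losses 1² + 2² + ... + 4²
`sum_val` takes the values: 0.0 → 1.0 → 5.0 → 14.0 → 30.0

Answer: 30.0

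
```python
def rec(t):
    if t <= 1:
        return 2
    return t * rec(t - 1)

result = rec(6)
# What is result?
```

rec(6) = 6 * 5 * 4 * 3 * 2 * 2 = 1440

Answer: 1440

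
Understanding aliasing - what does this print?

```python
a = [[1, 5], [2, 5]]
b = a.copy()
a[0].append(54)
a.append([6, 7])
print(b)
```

Key concept: shallow copy with nested lists.
Step by step:
`a = [[1, 5], [2, 5]]` → a = [[1, 5], [2, 5]]
`b = a.copy()` → b = [[1, 5], [2, 5]]
`a[0].append(54)` → a = [[1, 5, 54], [2, 5]]; b = [[1, 5, 54], [2, 5]]
`a.append([6, 7])` → a = [[1, 5, 54], [2, 5], [6, 7]]
`print(b)` → prints [[1, 5, 54], [2, 5]]

Answer: [[1, 5, 54], [2, 5]]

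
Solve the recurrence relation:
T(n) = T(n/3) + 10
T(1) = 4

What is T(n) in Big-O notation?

Each step divides n by 3 and adds 10. After log_3(n) steps we reach T(1)=4. So T(n) = 10·log_3(n) + 4 = O(log n).

Answer: O(log n)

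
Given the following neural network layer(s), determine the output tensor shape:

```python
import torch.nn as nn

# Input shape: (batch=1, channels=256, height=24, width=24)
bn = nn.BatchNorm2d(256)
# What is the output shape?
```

Input: (1, 256, 24, 24) -> Output: (1, 256, 24, 24)

Answer: (1, 256, 24, 24)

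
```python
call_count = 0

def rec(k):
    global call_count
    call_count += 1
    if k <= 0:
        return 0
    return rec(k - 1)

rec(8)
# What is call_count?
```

Linear recursion stepping by 1: 9 calls from k=8 down to ≤0.

Answer: 9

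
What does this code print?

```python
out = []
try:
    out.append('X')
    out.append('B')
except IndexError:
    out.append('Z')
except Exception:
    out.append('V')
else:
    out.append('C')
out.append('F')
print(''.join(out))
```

Execution trace: 'X' (try body) → 'B' (try body, no exception) → 'C' (else) → 'F' (after the try/except). Output: XBCF

Answer: XBCF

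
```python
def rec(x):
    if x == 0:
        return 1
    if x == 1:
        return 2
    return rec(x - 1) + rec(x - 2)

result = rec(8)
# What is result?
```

Build up from base cases: rec(0)=1, rec(1)=2, rec(2)=3, rec(3)=5, rec(4)=8, rec(5)=13, rec(6)=21, ..., rec(8)=55

Answer: 55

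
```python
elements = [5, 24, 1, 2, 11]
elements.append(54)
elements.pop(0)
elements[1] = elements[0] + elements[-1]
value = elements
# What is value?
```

Trace:
`elements = [5, 24, 1, 2, 11]` → elements = [5, 24, 1, 2, 11]
`elements.append(54)` → elements = [5, 24, 1, 2, 11, 54]
`elements.pop(0)` → elements = [24, 1, 2, 11, 54]
`elements[1] = elements[0] + elements[-1]` → elements = [24, 78, 2, 11, 54]
`value = elements` → value = [24, 78, 2, 11, 54]
So value = [24, 78, 2, 11, 54]

Answer: [24, 78, 2, 11, 54]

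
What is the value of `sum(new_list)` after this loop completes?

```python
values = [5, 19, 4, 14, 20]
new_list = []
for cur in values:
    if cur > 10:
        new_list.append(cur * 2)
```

Sum of doubled values > 10
`new_list` takes the values: [] → [38] → [38, 28] → [38, 28, 40]
So `sum(new_list)` = 106

Answer: 106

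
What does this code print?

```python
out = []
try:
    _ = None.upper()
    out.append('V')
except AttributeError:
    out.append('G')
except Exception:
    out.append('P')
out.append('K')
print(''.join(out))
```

Execution trace: 'G' (except AttributeError) → 'K' (after the try/except). Output: GK

Answer: GK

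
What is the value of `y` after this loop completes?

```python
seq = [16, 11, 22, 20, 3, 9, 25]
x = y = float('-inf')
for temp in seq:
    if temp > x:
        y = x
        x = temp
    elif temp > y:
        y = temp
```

Second largest (with repeats) in [16, 11, 22, 20, 3, 9, 25]
`y` takes the values: -inf → 11 → 16 → 20 → 22

Answer: 22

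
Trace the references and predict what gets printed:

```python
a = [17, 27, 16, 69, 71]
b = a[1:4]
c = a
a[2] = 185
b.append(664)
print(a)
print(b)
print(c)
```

Key concept: slice vs alias.
Step by step:
`a = [17, 27, 16, 69, 71]` → a = [17, 27, 16, 69, 71]
`b = a[1:4]` → b = [27, 16, 69]
`c = a` → c = [17, 27, 16, 69, 71] (same object as a)
`a[2] = 185` → a = [17, 27, 185, 69, 71] (same object as c); c = [17, 27, 185, 69, 71] (same object as a)
`b.append(664)` → b = [27, 16, 69, 664]
`print(a)` → prints [17, 27, 185, 69, 71]
`print(b)` → prints [27, 16, 69, 664]
`print(c)` → prints [17, 27, 185, 69, 71]

Answer:
[17, 27, 185, 69, 71]
[27, 16, 69, 664]
[17, 27, 185, 69, 71]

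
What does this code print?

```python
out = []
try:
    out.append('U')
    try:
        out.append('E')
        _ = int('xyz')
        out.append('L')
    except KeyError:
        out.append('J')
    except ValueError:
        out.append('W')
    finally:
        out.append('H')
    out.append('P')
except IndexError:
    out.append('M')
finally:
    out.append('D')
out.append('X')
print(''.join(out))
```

Execution trace: 'U' (try body) → 'E' (inner try body) → 'W' (inner except ValueError) → 'H' (inner finally) → 'P' (try body, no exception) → 'D' (finally) → 'X' (after the try/except). Output: UEWHPDX

Answer: UEWHPDX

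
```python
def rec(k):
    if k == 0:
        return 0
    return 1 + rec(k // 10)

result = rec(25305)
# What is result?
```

Count of digits of 25305: 5

Answer: 5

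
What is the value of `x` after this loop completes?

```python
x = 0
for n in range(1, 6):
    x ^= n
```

XOR of 1 to 5
`x` takes the values: 0 → 1 → 3 → 0 → 4 → 1

Answer: 1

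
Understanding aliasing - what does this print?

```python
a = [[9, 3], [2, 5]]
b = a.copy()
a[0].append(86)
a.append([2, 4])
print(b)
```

Key concept: shallow copy with nested lists.
Step by step:
`a = [[9, 3], [2, 5]]` → a = [[9, 3], [2, 5]]
`b = a.copy()` → b = [[9, 3], [2, 5]]
`a[0].append(86)` → a = [[9, 3, 86], [2, 5]]; b = [[9, 3, 86], [2, 5]]
`a.append([2, 4])` → a = [[9, 3, 86], [2, 5], [2, 4]]
`print(b)` → prints [[9, 3, 86], [2, 5]]

Answer: [[9, 3, 86], [2, 5]]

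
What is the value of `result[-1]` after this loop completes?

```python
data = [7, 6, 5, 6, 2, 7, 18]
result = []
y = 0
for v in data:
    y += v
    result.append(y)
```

Cumulative sum ends at 51
`result` takes the values: [] → [7] → [7, 13] → [7, 13, 18] → [7, 13, 18, 24] → [7, 13, 18, 24, 26] → [7, 13, 18, 24, 26, 33] → [7, 13, 18, 24, 26, 33, 51]
So `result[-1]` = 51

Answer: 51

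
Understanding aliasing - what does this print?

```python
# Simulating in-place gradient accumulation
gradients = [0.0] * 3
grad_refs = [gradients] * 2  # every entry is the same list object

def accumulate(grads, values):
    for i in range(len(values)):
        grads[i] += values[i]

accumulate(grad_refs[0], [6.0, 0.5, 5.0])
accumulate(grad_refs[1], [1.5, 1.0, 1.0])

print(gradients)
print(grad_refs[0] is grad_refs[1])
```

Key concept: gradient accumulation aliasing.
Step by step:
`gradients = [0.0] * 3` → gradients = [0.0, 0.0, 0.0]
`grad_refs = [gradients] * 2` → grad_refs = [[0.0, 0.0, 0.0], [0.0, 0.0, 0.0]]
`accumulate(grad_refs[0], [6.0, 0.5, 5.0])` → gradients = [6.0, 0.5, 5.0]; grad_refs = [[6.0, 0.5, 5.0], [6.0, 0.5, 5.0]]
`accumulate(grad_refs[1], [1.5, 1.0, 1.0])` → gradients = [7.5, 1.5, 6.0]; grad_refs = [[7.5, 1.5, 6.0], [7.5, 1.5, 6.0]]
`print(gradients)` → prints [7.5, 1.5, 6.0]
`print(grad_refs[0] is grad_refs[1])` → prints True

Answer:
[7.5, 1.5, 6.0]
True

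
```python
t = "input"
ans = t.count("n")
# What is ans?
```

Trace:
`t = "input"` → t = 'input'
`ans = t.count("n")` → ans = 1
So ans = 1

Answer: 1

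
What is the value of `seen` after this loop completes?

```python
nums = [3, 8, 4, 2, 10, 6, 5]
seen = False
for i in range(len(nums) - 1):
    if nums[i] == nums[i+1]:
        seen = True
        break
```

Check consecutive duplicates in [3, 8, 4, 2, 10, 6, 5]
`seen` takes the values: False

Answer: False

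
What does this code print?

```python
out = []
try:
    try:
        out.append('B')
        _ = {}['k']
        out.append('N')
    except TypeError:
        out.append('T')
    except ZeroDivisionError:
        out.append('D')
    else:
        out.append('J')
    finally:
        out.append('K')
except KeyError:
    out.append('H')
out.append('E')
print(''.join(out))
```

Execution trace: 'B' (inner try body) → 'K' (inner finally) → 'H' (outer except KeyError) → 'E' (after the try/except). Output: BKHE

Answer: BKHE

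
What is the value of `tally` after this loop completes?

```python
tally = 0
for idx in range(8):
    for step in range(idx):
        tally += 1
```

Triangle number: 0+1+2+...+7
`tally` takes the values: 0 → 1 → 2 → 3 → 4 → 5 → 6 → 7 → 8 → 9 → 10 → 11 → 12 → 13 → 14 → 15 → 16 → 17 → 18 → 19 → 20 → 21 → 22 → 23 → 24 → 25 → 26 → 27 → 28

Answer: 28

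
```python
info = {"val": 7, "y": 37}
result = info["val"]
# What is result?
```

Trace:
`info = {"val": 7, "y": 37}` → info = {'val': 7, 'y': 37}
`result = info["val"]` → result = 7
So result = 7

Answer: 7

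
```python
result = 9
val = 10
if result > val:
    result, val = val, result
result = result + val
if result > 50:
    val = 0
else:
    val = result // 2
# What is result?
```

Trace:
`result = 9` → result = 9
`val = 10` → val = 10
`if result > val: ...` → result > val is False → no variable changes
`result = result + val` → result = 19
`if result > 50: ...` → result > 50 is False, take else branch → val = 9
So result = 19

Answer: 19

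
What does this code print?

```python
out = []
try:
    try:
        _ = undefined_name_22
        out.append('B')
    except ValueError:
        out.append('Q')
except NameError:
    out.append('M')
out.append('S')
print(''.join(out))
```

Execution trace: 'M' (outer except NameError) → 'S' (after the try/except). Output: MS

Answer: MS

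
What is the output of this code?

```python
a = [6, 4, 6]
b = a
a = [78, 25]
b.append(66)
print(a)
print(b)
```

Key concept: rebinding vs mutation: a is rebound to a new list, b still points at the original.
Step by step:
`a = [6, 4, 6]` → a = [6, 4, 6]
`b = a` → b = [6, 4, 6] (same object as a)
`a = [78, 25]` → a = [78, 25]
`b.append(66)` → b = [6, 4, 6, 66]
`print(a)` → prints [78, 25]
`print(b)` → prints [6, 4, 6, 66]

Answer:
[78, 25]
[6, 4, 6, 66]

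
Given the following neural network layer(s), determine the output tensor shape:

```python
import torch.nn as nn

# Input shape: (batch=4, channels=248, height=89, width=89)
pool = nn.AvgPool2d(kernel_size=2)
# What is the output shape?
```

Input: (4, 248, 89, 89) -> Output: (4, 248, 44, 44)

Answer: (4, 248, 44, 44)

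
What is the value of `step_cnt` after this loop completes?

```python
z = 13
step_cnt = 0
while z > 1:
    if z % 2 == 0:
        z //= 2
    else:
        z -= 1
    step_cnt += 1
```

Steps to reduce 13 to 1
`step_cnt` takes the values: 0 → 1 → 2 → 3 → 4 → 5

Answer: 5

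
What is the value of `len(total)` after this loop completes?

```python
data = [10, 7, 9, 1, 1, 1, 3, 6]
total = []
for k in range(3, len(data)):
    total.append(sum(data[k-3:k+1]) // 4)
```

Number of 4-element averages
`total` takes the values: [] → [6] → [6, 4] → [6, 4, 3] → [6, 4, 3, 1] → [6, 4, 3, 1, 2]
So `len(total)` = 5

Answer: 5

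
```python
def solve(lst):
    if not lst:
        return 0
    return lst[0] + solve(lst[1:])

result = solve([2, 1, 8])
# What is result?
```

2 + 1 + 8 + 0 = 11

Answer: 11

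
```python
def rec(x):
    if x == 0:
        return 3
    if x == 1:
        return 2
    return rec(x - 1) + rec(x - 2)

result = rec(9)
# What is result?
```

Build up from base cases: rec(0)=3, rec(1)=2, rec(2)=5, rec(3)=7, rec(4)=12, rec(5)=19, rec(6)=31, ..., rec(9)=131

Answer: 131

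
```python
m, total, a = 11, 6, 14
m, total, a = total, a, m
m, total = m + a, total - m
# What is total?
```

Trace:
`m, total, a = 11, 6, 14` → m = 11; total = 6; a = 14
`m, total, a = total, a, m` → m = 6; total = 14; a = 11
`m, total = m + a, total - m` → m = 17; total = 8
So total = 8

Answer: 8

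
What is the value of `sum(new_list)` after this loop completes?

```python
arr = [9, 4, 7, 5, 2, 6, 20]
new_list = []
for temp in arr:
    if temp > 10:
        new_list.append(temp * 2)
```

Sum of doubled values > 10
`new_list` takes the values: [] → [40]
So `sum(new_list)` = 40

Answer: 40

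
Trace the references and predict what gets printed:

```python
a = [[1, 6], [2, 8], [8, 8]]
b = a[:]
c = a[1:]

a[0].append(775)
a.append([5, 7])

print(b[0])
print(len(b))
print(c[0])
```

Key concept: slice with nested mutation.
Step by step:
`a = [[1, 6], [2, 8], [8, 8]]` → a = [[1, 6], [2, 8], [8, 8]]
`b = a[:]` → b = [[1, 6], [2, 8], [8, 8]]
`c = a[1:]` → c = [[2, 8], [8, 8]]
`a[0].append(775)` → a = [[1, 6, 775], [2, 8], [8, 8]]; b = [[1, 6, 775], [2, 8], [8, 8]]
`a.append([5, 7])` → a = [[1, 6, 775], [2, 8], [8, 8], [5, 7]]
`print(b[0])` → prints [1, 6, 775]
`print(len(b))` → prints 3
`print(c[0])` → prints [2, 8]

Answer:
[1, 6, 775]
3
[2, 8]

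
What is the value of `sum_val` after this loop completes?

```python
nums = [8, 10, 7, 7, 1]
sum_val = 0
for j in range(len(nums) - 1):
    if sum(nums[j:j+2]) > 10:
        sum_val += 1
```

Count windows with sum > 10
`sum_val` takes the values: 0 → 1 → 2 → 3

Answer: 3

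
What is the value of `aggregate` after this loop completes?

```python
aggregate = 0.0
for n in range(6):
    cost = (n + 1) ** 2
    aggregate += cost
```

Sum of squared losses 1² + 2² + ... + 6²
`aggregate` takes the values: 0.0 → 1.0 → 5.0 → 14.0 → 30.0 → 55.0 → 91.0

Answer: 91.0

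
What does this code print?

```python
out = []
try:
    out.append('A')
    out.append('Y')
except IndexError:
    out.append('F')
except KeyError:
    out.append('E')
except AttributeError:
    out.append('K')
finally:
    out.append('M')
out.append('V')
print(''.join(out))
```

Execution trace: 'A' (try body) → 'Y' (try body, no exception) → 'M' (finally) → 'V' (after the try/except). Output: AYMV

Answer: AYMV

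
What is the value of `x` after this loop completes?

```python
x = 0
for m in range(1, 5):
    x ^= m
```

XOR of 1 to 4
`x` takes the values: 0 → 1 → 3 → 0 → 4

Answer: 4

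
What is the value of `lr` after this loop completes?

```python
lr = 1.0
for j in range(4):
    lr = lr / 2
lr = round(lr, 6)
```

Halving LR 4 times: 1 / 2^4
`lr` takes the values: 1.0 → 0.5 → 0.25 → 0.125 → 0.0625

Answer: 0.0625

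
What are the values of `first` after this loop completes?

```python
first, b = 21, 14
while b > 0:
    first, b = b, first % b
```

GCD of 21 and 14
`first` takes the values: 21 → 14 → 7

Answer: 7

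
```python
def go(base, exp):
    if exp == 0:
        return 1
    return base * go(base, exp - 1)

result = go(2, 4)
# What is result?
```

go(2, 4) = 2 * 2 * 2 * 2 = 16

Answer: 16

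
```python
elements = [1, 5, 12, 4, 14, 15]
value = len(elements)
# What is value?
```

Trace:
`elements = [1, 5, 12, 4, 14, 15]` → elements = [1, 5, 12, 4, 14, 15]
`value = len(elements)` → value = 6
So value = 6

Answer: 6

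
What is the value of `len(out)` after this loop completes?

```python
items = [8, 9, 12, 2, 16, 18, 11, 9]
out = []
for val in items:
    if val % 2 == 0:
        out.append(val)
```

Count even numbers in [8, 9, 12, 2, 16, 18, 11, 9]
`out` takes the values: [] → [8] → [8, 12] → [8, 12, 2] → [8, 12, 2, 16] → [8, 12, 2, 16, 18]
So `len(out)` = 5

Answer: 5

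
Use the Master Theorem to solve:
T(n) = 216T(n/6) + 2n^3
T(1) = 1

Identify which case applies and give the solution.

a=216, b=6, f(n)=2n^3. log_6(216) = 3. Since c=3 = 3, Case 2 applies: T(n) = Θ(n^log_b(a) · log n) = O(n^3 log n).

Answer: O(n^3 log n) - Case 2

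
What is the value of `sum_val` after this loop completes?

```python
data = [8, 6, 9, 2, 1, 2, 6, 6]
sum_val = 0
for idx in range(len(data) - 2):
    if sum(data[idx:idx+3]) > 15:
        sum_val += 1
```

Count windows with sum > 15
`sum_val` takes the values: 0 → 1 → 2

Answer: 2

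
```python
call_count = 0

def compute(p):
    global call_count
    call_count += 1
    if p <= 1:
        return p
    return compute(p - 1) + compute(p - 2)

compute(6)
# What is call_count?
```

Calls(p) = 1 + Calls(p-1) + Calls(p-2); Calls(0)=Calls(1)=1. For p=6 this gives 25.

Answer: 25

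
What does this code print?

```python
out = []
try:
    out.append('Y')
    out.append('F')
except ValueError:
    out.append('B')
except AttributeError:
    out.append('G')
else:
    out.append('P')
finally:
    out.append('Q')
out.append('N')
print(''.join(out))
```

Execution trace: 'Y' (try body) → 'F' (try body, no exception) → 'P' (else) → 'Q' (finally) → 'N' (after the try/except). Output: YFPQN

Answer: YFPQN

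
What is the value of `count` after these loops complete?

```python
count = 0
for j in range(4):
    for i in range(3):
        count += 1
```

4 * 3 = 12
`count` takes the values: 0 → 1 → 2 → 3 → 4 → 5 → 6 → 7 → 8 → 9 → 10 → 11 → 12

Answer: 12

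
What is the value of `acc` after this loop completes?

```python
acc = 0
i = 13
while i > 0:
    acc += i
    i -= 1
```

Sum 13 down to 1
`acc` takes the values: 0 → 13 → 25 → 36 → 46 → 55 → 63 → 70 → 76 → 81 → 85 → 88 → 90 → 91

Answer: 91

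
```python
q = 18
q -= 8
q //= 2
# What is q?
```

Trace:
`q = 18` → q = 18
`q -= 8` → q = 10
`q //= 2` → q = 5
So q = 5

Answer: 5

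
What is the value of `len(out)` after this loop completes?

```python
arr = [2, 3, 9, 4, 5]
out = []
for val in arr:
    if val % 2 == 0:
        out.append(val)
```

Count even numbers in [2, 3, 9, 4, 5]
`out` takes the values: [] → [2] → [2, 4]
So `len(out)` = 2

Answer: 2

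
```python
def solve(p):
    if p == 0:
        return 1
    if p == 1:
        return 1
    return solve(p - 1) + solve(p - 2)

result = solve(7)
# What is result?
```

Build up from base cases: solve(0)=1, solve(1)=1, solve(2)=2, solve(3)=3, solve(4)=5, solve(5)=8, solve(6)=13, ..., solve(7)=21

Answer: 21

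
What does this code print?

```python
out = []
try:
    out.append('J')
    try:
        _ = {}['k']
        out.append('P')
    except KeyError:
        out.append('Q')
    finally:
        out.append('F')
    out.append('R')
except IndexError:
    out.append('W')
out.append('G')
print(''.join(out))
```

Execution trace: 'J' (try body) → 'Q' (inner except KeyError) → 'F' (inner finally) → 'R' (try body, no exception) → 'G' (after the try/except). Output: JQFRG

Answer: JQFRG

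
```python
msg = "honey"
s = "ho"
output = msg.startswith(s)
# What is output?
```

Trace:
`msg = "honey"` → msg = 'honey'
`s = "ho"` → s = 'ho'
`output = msg.startswith(s)` → output = True
So output = True

Answer: True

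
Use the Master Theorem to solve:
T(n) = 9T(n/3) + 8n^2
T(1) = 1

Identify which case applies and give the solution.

a=9, b=3, f(n)=8n^2. log_3(9) = 2. Since c=2 = 2, Case 2 applies: T(n) = Θ(n^log_b(a) · log n) = O(n^2 log n).

Answer: O(n^2 log n) - Case 2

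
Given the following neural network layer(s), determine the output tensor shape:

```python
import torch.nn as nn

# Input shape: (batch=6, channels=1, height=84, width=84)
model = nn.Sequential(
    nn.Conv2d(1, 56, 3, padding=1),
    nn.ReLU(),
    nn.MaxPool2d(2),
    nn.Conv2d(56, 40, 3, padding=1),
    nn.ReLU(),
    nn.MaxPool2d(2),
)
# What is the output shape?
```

Input: (6, 1, 84, 84) -> after first Conv2d: (6, 56, 84, 84) -> after first MaxPool2d: (6, 56, 42, 42) -> after second Conv2d: (6, 40, 42, 42) -> Output: (6, 40, 21, 21)

Answer: (6, 40, 21, 21)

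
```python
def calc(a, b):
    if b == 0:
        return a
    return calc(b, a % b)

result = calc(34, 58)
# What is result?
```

calc(34, 58) -> calc(58, 34) -> calc(34, 24) -> calc(24, 10) -> calc(10, 4) -> calc(4, 2) -> calc(2, 0) -> 2

Answer: 2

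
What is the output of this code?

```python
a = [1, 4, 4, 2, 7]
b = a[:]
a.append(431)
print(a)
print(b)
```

Key concept: slice [:] creates copy.
Step by step:
`a = [1, 4, 4, 2, 7]` → a = [1, 4, 4, 2, 7]
`b = a[:]` → b = [1, 4, 4, 2, 7]
`a.append(431)` → a = [1, 4, 4, 2, 7, 431]
`print(a)` → prints [1, 4, 4, 2, 7, 431]
`print(b)` → prints [1, 4, 4, 2, 7]

Answer:
[1, 4, 4, 2, 7, 431]
[1, 4, 4, 2, 7]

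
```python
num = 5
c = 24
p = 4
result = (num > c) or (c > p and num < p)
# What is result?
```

Trace:
`num = 5` → num = 5
`c = 24` → c = 24
`p = 4` → p = 4
`result = (num > c) or (c > p and num < p)` → result = False
So result = False

Answer: False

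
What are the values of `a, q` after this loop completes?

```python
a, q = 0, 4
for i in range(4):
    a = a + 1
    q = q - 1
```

a goes 0→4, q goes 4→0
`a, q` takes the values: (0, 4) → (1, 4) → (1, 3) → (2, 3) → (2, 2) → (3, 2) → (3, 1) → (4, 1) → (4, 0)

Answer: 4, 0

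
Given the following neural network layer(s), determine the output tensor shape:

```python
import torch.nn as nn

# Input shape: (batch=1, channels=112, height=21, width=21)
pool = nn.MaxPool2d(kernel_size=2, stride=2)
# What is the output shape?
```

Input: (1, 112, 21, 21) -> Output: (1, 112, 10, 10)

Answer: (1, 112, 10, 10)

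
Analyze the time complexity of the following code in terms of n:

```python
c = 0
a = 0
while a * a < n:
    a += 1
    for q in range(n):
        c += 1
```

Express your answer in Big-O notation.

Each loop level contributes: √n × n. Multiplying the contributions gives O(n√n).

Answer: O(n√n)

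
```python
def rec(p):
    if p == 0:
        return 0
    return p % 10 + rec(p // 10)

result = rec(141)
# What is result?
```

Sum of digits of 141: 1 + 4 + 1 = 6

Answer: 6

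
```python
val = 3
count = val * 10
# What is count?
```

Trace:
`val = 3` → val = 3
`count = val * 10` → count = 30
So count = 30

Answer: 30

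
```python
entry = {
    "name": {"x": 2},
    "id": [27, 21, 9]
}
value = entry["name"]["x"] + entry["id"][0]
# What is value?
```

Trace:
`entry = { ...` → entry = {'name': {'x': 2}, 'id': [27, 21, 9]}
`value = entry["name"]["x"] + entry["id"][0]` → value = 29
So value = 29

Answer: 29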